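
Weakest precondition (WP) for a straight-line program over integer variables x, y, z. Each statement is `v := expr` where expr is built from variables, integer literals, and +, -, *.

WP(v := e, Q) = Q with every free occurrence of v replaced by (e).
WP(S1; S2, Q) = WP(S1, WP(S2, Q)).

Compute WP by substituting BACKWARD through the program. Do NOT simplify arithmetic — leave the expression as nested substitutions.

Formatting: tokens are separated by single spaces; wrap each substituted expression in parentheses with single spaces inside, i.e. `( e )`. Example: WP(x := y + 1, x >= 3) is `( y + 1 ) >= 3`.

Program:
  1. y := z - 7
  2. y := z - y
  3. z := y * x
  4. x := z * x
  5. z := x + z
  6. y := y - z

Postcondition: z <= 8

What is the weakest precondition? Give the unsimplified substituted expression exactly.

post: z <= 8
stmt 6: y := y - z  -- replace 0 occurrence(s) of y with (y - z)
  => z <= 8
stmt 5: z := x + z  -- replace 1 occurrence(s) of z with (x + z)
  => ( x + z ) <= 8
stmt 4: x := z * x  -- replace 1 occurrence(s) of x with (z * x)
  => ( ( z * x ) + z ) <= 8
stmt 3: z := y * x  -- replace 2 occurrence(s) of z with (y * x)
  => ( ( ( y * x ) * x ) + ( y * x ) ) <= 8
stmt 2: y := z - y  -- replace 2 occurrence(s) of y with (z - y)
  => ( ( ( ( z - y ) * x ) * x ) + ( ( z - y ) * x ) ) <= 8
stmt 1: y := z - 7  -- replace 2 occurrence(s) of y with (z - 7)
  => ( ( ( ( z - ( z - 7 ) ) * x ) * x ) + ( ( z - ( z - 7 ) ) * x ) ) <= 8

Answer: ( ( ( ( z - ( z - 7 ) ) * x ) * x ) + ( ( z - ( z - 7 ) ) * x ) ) <= 8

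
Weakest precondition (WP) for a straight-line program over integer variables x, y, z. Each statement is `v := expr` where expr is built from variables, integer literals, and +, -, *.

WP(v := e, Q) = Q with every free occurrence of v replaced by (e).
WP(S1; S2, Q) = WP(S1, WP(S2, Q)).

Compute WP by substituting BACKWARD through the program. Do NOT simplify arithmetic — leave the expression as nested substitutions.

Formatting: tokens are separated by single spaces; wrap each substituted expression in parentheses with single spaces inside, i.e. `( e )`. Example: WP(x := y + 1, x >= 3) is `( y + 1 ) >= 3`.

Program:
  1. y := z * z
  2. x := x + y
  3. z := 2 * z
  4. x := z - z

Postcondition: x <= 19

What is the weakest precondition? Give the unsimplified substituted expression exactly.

post: x <= 19
stmt 4: x := z - z  -- replace 1 occurrence(s) of x with (z - z)
  => ( z - z ) <= 19
stmt 3: z := 2 * z  -- replace 2 occurrence(s) of z with (2 * z)
  => ( ( 2 * z ) - ( 2 * z ) ) <= 19
stmt 2: x := x + y  -- replace 0 occurrence(s) of x with (x + y)
  => ( ( 2 * z ) - ( 2 * z ) ) <= 19
stmt 1: y := z * z  -- replace 0 occurrence(s) of y with (z * z)
  => ( ( 2 * z ) - ( 2 * z ) ) <= 19

Answer: ( ( 2 * z ) - ( 2 * z ) ) <= 19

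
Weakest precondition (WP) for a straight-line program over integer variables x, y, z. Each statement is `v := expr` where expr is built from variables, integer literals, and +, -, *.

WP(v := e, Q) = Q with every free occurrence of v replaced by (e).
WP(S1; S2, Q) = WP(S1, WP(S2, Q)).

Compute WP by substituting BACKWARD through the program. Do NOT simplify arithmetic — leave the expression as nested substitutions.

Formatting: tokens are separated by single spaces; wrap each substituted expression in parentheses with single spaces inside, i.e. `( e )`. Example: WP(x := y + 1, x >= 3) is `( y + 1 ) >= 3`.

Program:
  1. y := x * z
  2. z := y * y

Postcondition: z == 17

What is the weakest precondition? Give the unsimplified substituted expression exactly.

post: z == 17
stmt 2: z := y * y  -- replace 1 occurrence(s) of z with (y * y)
  => ( y * y ) == 17
stmt 1: y := x * z  -- replace 2 occurrence(s) of y with (x * z)
  => ( ( x * z ) * ( x * z ) ) == 17

Answer: ( ( x * z ) * ( x * z ) ) == 17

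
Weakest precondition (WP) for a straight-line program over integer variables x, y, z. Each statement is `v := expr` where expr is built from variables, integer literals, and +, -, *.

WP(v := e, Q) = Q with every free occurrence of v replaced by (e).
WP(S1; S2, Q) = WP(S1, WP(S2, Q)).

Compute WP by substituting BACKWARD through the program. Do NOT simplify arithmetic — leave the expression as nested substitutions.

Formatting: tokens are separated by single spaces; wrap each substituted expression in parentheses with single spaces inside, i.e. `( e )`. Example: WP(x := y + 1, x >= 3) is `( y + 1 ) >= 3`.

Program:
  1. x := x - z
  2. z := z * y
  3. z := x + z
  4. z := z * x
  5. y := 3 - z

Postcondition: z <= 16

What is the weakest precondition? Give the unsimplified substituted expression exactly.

post: z <= 16
stmt 5: y := 3 - z  -- replace 0 occurrence(s) of y with (3 - z)
  => z <= 16
stmt 4: z := z * x  -- replace 1 occurrence(s) of z with (z * x)
  => ( z * x ) <= 16
stmt 3: z := x + z  -- replace 1 occurrence(s) of z with (x + z)
  => ( ( x + z ) * x ) <= 16
stmt 2: z := z * y  -- replace 1 occurrence(s) of z with (z * y)
  => ( ( x + ( z * y ) ) * x ) <= 16
stmt 1: x := x - z  -- replace 2 occurrence(s) of x with (x - z)
  => ( ( ( x - z ) + ( z * y ) ) * ( x - z ) ) <= 16

Answer: ( ( ( x - z ) + ( z * y ) ) * ( x - z ) ) <= 16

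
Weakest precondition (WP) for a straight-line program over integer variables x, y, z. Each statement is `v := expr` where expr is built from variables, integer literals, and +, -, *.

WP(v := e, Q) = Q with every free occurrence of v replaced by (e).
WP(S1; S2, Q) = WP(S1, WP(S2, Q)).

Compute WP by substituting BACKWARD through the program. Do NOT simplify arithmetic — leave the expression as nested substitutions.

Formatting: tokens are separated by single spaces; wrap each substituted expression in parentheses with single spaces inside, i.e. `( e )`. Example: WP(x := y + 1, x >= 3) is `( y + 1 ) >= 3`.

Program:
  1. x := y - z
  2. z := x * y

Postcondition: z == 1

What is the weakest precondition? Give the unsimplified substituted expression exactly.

Answer: ( ( y - z ) * y ) == 1

Derivation:
post: z == 1
stmt 2: z := x * y  -- replace 1 occurrence(s) of z with (x * y)
  => ( x * y ) == 1
stmt 1: x := y - z  -- replace 1 occurrence(s) of x with (y - z)
  => ( ( y - z ) * y ) == 1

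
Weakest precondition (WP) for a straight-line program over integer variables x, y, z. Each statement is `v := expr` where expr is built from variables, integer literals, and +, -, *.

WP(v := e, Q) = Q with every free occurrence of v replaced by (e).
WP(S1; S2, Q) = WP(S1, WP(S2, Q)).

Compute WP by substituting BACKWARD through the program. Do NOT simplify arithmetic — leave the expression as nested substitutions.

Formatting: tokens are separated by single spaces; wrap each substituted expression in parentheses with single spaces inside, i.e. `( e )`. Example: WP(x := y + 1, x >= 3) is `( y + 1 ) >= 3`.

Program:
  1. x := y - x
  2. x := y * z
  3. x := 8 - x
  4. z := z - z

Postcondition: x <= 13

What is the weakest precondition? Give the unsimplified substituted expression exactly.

Answer: ( 8 - ( y * z ) ) <= 13

Derivation:
post: x <= 13
stmt 4: z := z - z  -- replace 0 occurrence(s) of z with (z - z)
  => x <= 13
stmt 3: x := 8 - x  -- replace 1 occurrence(s) of x with (8 - x)
  => ( 8 - x ) <= 13
stmt 2: x := y * z  -- replace 1 occurrence(s) of x with (y * z)
  => ( 8 - ( y * z ) ) <= 13
stmt 1: x := y - x  -- replace 0 occurrence(s) of x with (y - x)
  => ( 8 - ( y * z ) ) <= 13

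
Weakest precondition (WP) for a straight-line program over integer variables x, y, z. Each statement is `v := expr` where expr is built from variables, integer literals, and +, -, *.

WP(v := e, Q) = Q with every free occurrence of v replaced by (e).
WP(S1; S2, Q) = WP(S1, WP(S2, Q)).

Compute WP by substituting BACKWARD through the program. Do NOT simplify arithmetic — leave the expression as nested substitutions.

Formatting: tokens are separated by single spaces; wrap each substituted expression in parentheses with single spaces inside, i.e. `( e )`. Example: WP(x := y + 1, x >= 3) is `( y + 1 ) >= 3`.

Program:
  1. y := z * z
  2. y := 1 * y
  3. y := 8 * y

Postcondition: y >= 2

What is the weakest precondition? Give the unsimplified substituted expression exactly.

Answer: ( 8 * ( 1 * ( z * z ) ) ) >= 2

Derivation:
post: y >= 2
stmt 3: y := 8 * y  -- replace 1 occurrence(s) of y with (8 * y)
  => ( 8 * y ) >= 2
stmt 2: y := 1 * y  -- replace 1 occurrence(s) of y with (1 * y)
  => ( 8 * ( 1 * y ) ) >= 2
stmt 1: y := z * z  -- replace 1 occurrence(s) of y with (z * z)
  => ( 8 * ( 1 * ( z * z ) ) ) >= 2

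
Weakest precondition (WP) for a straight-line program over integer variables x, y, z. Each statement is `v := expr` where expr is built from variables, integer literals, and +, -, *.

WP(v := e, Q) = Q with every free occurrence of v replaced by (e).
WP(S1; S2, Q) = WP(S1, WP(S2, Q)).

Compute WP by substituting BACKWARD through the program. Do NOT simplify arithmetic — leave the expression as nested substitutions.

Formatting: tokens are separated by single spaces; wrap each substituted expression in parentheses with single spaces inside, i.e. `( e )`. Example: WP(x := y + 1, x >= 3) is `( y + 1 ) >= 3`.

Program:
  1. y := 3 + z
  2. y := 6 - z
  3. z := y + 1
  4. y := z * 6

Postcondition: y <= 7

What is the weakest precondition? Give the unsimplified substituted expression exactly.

Answer: ( ( ( 6 - z ) + 1 ) * 6 ) <= 7

Derivation:
post: y <= 7
stmt 4: y := z * 6  -- replace 1 occurrence(s) of y with (z * 6)
  => ( z * 6 ) <= 7
stmt 3: z := y + 1  -- replace 1 occurrence(s) of z with (y + 1)
  => ( ( y + 1 ) * 6 ) <= 7
stmt 2: y := 6 - z  -- replace 1 occurrence(s) of y with (6 - z)
  => ( ( ( 6 - z ) + 1 ) * 6 ) <= 7
stmt 1: y := 3 + z  -- replace 0 occurrence(s) of y with (3 + z)
  => ( ( ( 6 - z ) + 1 ) * 6 ) <= 7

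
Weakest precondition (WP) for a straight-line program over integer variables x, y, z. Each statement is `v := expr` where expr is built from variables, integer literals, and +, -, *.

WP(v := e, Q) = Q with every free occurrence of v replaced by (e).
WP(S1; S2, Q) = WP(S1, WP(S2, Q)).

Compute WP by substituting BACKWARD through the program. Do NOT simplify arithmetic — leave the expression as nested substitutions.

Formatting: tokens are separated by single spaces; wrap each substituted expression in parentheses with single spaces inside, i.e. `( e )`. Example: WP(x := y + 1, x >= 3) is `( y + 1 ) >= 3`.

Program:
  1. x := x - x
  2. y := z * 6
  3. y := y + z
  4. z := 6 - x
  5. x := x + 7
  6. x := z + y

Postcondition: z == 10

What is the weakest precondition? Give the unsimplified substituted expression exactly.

post: z == 10
stmt 6: x := z + y  -- replace 0 occurrence(s) of x with (z + y)
  => z == 10
stmt 5: x := x + 7  -- replace 0 occurrence(s) of x with (x + 7)
  => z == 10
stmt 4: z := 6 - x  -- replace 1 occurrence(s) of z with (6 - x)
  => ( 6 - x ) == 10
stmt 3: y := y + z  -- replace 0 occurrence(s) of y with (y + z)
  => ( 6 - x ) == 10
stmt 2: y := z * 6  -- replace 0 occurrence(s) of y with (z * 6)
  => ( 6 - x ) == 10
stmt 1: x := x - x  -- replace 1 occurrence(s) of x with (x - x)
  => ( 6 - ( x - x ) ) == 10

Answer: ( 6 - ( x - x ) ) == 10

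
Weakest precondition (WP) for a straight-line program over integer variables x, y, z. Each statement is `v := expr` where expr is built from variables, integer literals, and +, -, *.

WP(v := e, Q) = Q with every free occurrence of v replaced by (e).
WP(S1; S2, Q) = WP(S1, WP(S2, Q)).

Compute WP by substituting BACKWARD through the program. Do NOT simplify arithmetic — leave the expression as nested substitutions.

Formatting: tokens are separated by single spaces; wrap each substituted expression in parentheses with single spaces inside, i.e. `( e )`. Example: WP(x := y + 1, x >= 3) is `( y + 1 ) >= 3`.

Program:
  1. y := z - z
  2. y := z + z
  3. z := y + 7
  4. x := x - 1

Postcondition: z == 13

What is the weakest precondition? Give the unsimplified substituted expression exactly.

post: z == 13
stmt 4: x := x - 1  -- replace 0 occurrence(s) of x with (x - 1)
  => z == 13
stmt 3: z := y + 7  -- replace 1 occurrence(s) of z with (y + 7)
  => ( y + 7 ) == 13
stmt 2: y := z + z  -- replace 1 occurrence(s) of y with (z + z)
  => ( ( z + z ) + 7 ) == 13
stmt 1: y := z - z  -- replace 0 occurrence(s) of y with (z - z)
  => ( ( z + z ) + 7 ) == 13

Answer: ( ( z + z ) + 7 ) == 13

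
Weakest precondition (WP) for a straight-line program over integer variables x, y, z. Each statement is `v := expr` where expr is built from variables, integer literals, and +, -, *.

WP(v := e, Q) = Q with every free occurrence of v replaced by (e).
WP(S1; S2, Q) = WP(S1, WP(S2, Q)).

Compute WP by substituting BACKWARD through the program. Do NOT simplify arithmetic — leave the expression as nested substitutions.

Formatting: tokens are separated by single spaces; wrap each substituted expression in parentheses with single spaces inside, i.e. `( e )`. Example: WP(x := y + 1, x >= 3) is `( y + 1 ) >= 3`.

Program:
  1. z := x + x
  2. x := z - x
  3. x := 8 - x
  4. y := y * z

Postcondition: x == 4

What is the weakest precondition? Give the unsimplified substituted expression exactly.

post: x == 4
stmt 4: y := y * z  -- replace 0 occurrence(s) of y with (y * z)
  => x == 4
stmt 3: x := 8 - x  -- replace 1 occurrence(s) of x with (8 - x)
  => ( 8 - x ) == 4
stmt 2: x := z - x  -- replace 1 occurrence(s) of x with (z - x)
  => ( 8 - ( z - x ) ) == 4
stmt 1: z := x + x  -- replace 1 occurrence(s) of z with (x + x)
  => ( 8 - ( ( x + x ) - x ) ) == 4

Answer: ( 8 - ( ( x + x ) - x ) ) == 4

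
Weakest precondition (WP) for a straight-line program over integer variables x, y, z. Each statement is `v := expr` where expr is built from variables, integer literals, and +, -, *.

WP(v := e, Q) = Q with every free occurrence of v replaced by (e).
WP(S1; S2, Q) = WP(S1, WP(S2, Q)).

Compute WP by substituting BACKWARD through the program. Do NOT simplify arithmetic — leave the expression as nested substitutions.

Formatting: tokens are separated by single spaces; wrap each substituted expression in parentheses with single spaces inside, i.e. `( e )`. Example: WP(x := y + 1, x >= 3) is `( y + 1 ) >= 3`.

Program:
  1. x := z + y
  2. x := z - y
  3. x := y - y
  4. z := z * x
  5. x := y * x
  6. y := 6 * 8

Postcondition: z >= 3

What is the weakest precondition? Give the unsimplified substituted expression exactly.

Answer: ( z * ( y - y ) ) >= 3

Derivation:
post: z >= 3
stmt 6: y := 6 * 8  -- replace 0 occurrence(s) of y with (6 * 8)
  => z >= 3
stmt 5: x := y * x  -- replace 0 occurrence(s) of x with (y * x)
  => z >= 3
stmt 4: z := z * x  -- replace 1 occurrence(s) of z with (z * x)
  => ( z * x ) >= 3
stmt 3: x := y - y  -- replace 1 occurrence(s) of x with (y - y)
  => ( z * ( y - y ) ) >= 3
stmt 2: x := z - y  -- replace 0 occurrence(s) of x with (z - y)
  => ( z * ( y - y ) ) >= 3
stmt 1: x := z + y  -- replace 0 occurrence(s) of x with (z + y)
  => ( z * ( y - y ) ) >= 3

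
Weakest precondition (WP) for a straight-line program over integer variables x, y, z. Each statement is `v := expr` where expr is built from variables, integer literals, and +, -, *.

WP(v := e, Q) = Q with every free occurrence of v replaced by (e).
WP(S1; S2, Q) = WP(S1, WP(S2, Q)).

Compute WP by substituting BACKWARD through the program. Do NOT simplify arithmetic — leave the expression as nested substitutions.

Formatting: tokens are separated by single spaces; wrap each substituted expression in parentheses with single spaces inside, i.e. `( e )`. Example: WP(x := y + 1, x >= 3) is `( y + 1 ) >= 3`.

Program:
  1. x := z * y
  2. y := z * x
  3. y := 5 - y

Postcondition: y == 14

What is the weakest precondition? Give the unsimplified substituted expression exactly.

Answer: ( 5 - ( z * ( z * y ) ) ) == 14

Derivation:
post: y == 14
stmt 3: y := 5 - y  -- replace 1 occurrence(s) of y with (5 - y)
  => ( 5 - y ) == 14
stmt 2: y := z * x  -- replace 1 occurrence(s) of y with (z * x)
  => ( 5 - ( z * x ) ) == 14
stmt 1: x := z * y  -- replace 1 occurrence(s) of x with (z * y)
  => ( 5 - ( z * ( z * y ) ) ) == 14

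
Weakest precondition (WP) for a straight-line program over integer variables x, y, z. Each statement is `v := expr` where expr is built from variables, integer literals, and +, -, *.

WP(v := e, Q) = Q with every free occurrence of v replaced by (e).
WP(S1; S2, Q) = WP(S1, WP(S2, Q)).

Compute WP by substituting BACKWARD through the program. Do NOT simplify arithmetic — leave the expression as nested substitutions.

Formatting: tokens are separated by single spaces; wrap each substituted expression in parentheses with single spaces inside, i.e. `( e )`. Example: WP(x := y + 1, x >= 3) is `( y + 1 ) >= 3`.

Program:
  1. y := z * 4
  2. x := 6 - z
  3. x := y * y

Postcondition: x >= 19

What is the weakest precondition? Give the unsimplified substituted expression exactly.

post: x >= 19
stmt 3: x := y * y  -- replace 1 occurrence(s) of x with (y * y)
  => ( y * y ) >= 19
stmt 2: x := 6 - z  -- replace 0 occurrence(s) of x with (6 - z)
  => ( y * y ) >= 19
stmt 1: y := z * 4  -- replace 2 occurrence(s) of y with (z * 4)
  => ( ( z * 4 ) * ( z * 4 ) ) >= 19

Answer: ( ( z * 4 ) * ( z * 4 ) ) >= 19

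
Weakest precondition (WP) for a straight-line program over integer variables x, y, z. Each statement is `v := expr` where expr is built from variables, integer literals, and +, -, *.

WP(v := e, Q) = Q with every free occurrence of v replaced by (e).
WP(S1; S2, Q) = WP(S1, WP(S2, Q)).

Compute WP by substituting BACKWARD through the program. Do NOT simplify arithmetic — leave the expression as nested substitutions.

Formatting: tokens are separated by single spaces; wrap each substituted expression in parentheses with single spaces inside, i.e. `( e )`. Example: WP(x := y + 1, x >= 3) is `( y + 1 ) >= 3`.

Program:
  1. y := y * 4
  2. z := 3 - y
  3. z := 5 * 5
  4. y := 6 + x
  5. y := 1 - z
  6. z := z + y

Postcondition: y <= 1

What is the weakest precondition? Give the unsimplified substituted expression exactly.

Answer: ( 1 - ( 5 * 5 ) ) <= 1

Derivation:
post: y <= 1
stmt 6: z := z + y  -- replace 0 occurrence(s) of z with (z + y)
  => y <= 1
stmt 5: y := 1 - z  -- replace 1 occurrence(s) of y with (1 - z)
  => ( 1 - z ) <= 1
stmt 4: y := 6 + x  -- replace 0 occurrence(s) of y with (6 + x)
  => ( 1 - z ) <= 1
stmt 3: z := 5 * 5  -- replace 1 occurrence(s) of z with (5 * 5)
  => ( 1 - ( 5 * 5 ) ) <= 1
stmt 2: z := 3 - y  -- replace 0 occurrence(s) of z with (3 - y)
  => ( 1 - ( 5 * 5 ) ) <= 1
stmt 1: y := y * 4  -- replace 0 occurrence(s) of y with (y * 4)
  => ( 1 - ( 5 * 5 ) ) <= 1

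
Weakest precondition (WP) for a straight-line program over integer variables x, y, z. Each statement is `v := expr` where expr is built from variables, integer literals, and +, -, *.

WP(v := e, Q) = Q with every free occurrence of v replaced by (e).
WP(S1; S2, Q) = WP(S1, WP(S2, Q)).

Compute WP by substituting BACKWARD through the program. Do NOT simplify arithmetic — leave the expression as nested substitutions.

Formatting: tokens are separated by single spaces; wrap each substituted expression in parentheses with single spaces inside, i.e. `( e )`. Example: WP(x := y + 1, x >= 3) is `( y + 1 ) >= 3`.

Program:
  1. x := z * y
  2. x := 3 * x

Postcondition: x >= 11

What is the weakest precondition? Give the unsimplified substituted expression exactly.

Answer: ( 3 * ( z * y ) ) >= 11

Derivation:
post: x >= 11
stmt 2: x := 3 * x  -- replace 1 occurrence(s) of x with (3 * x)
  => ( 3 * x ) >= 11
stmt 1: x := z * y  -- replace 1 occurrence(s) of x with (z * y)
  => ( 3 * ( z * y ) ) >= 11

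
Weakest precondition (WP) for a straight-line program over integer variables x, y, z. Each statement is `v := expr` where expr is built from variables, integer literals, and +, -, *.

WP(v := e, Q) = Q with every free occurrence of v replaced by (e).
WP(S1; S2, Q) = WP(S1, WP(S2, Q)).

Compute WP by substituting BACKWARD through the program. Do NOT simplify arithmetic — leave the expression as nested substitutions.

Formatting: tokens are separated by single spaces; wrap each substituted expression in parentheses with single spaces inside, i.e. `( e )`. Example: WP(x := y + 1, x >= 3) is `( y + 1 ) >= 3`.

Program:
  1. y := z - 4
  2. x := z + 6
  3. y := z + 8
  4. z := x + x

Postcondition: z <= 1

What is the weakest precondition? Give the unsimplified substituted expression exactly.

Answer: ( ( z + 6 ) + ( z + 6 ) ) <= 1

Derivation:
post: z <= 1
stmt 4: z := x + x  -- replace 1 occurrence(s) of z with (x + x)
  => ( x + x ) <= 1
stmt 3: y := z + 8  -- replace 0 occurrence(s) of y with (z + 8)
  => ( x + x ) <= 1
stmt 2: x := z + 6  -- replace 2 occurrence(s) of x with (z + 6)
  => ( ( z + 6 ) + ( z + 6 ) ) <= 1
stmt 1: y := z - 4  -- replace 0 occurrence(s) of y with (z - 4)
  => ( ( z + 6 ) + ( z + 6 ) ) <= 1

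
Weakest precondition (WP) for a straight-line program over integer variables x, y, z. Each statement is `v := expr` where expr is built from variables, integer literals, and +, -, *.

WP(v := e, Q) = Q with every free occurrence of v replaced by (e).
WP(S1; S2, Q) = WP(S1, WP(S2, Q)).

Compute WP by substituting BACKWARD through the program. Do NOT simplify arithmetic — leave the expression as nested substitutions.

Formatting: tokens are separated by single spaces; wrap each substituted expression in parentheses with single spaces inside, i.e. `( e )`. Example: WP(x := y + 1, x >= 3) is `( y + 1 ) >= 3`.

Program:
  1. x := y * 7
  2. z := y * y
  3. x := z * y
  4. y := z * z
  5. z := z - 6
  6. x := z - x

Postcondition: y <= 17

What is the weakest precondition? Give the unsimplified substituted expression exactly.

post: y <= 17
stmt 6: x := z - x  -- replace 0 occurrence(s) of x with (z - x)
  => y <= 17
stmt 5: z := z - 6  -- replace 0 occurrence(s) of z with (z - 6)
  => y <= 17
stmt 4: y := z * z  -- replace 1 occurrence(s) of y with (z * z)
  => ( z * z ) <= 17
stmt 3: x := z * y  -- replace 0 occurrence(s) of x with (z * y)
  => ( z * z ) <= 17
stmt 2: z := y * y  -- replace 2 occurrence(s) of z with (y * y)
  => ( ( y * y ) * ( y * y ) ) <= 17
stmt 1: x := y * 7  -- replace 0 occurrence(s) of x with (y * 7)
  => ( ( y * y ) * ( y * y ) ) <= 17

Answer: ( ( y * y ) * ( y * y ) ) <= 17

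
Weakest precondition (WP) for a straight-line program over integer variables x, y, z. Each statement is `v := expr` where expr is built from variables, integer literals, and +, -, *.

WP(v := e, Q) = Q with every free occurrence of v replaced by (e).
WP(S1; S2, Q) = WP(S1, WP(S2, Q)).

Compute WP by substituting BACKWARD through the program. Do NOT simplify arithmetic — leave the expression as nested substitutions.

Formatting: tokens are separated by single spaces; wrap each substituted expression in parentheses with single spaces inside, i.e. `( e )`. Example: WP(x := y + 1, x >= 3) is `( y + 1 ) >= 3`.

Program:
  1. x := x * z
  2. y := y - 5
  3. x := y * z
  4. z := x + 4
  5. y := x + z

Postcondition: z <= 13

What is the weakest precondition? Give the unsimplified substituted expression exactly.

post: z <= 13
stmt 5: y := x + z  -- replace 0 occurrence(s) of y with (x + z)
  => z <= 13
stmt 4: z := x + 4  -- replace 1 occurrence(s) of z with (x + 4)
  => ( x + 4 ) <= 13
stmt 3: x := y * z  -- replace 1 occurrence(s) of x with (y * z)
  => ( ( y * z ) + 4 ) <= 13
stmt 2: y := y - 5  -- replace 1 occurrence(s) of y with (y - 5)
  => ( ( ( y - 5 ) * z ) + 4 ) <= 13
stmt 1: x := x * z  -- replace 0 occurrence(s) of x with (x * z)
  => ( ( ( y - 5 ) * z ) + 4 ) <= 13

Answer: ( ( ( y - 5 ) * z ) + 4 ) <= 13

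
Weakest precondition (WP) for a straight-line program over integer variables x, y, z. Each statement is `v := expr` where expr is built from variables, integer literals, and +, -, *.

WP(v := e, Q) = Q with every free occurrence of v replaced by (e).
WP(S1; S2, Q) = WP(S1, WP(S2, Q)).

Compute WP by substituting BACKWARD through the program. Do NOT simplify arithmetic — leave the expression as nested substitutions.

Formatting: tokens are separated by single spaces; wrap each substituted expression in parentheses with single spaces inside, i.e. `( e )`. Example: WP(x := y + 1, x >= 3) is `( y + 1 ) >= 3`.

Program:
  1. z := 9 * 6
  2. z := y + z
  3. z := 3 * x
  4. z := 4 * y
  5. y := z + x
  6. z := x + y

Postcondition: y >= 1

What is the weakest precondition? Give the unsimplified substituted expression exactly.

Answer: ( ( 4 * y ) + x ) >= 1

Derivation:
post: y >= 1
stmt 6: z := x + y  -- replace 0 occurrence(s) of z with (x + y)
  => y >= 1
stmt 5: y := z + x  -- replace 1 occurrence(s) of y with (z + x)
  => ( z + x ) >= 1
stmt 4: z := 4 * y  -- replace 1 occurrence(s) of z with (4 * y)
  => ( ( 4 * y ) + x ) >= 1
stmt 3: z := 3 * x  -- replace 0 occurrence(s) of z with (3 * x)
  => ( ( 4 * y ) + x ) >= 1
stmt 2: z := y + z  -- replace 0 occurrence(s) of z with (y + z)
  => ( ( 4 * y ) + x ) >= 1
stmt 1: z := 9 * 6  -- replace 0 occurrence(s) of z with (9 * 6)
  => ( ( 4 * y ) + x ) >= 1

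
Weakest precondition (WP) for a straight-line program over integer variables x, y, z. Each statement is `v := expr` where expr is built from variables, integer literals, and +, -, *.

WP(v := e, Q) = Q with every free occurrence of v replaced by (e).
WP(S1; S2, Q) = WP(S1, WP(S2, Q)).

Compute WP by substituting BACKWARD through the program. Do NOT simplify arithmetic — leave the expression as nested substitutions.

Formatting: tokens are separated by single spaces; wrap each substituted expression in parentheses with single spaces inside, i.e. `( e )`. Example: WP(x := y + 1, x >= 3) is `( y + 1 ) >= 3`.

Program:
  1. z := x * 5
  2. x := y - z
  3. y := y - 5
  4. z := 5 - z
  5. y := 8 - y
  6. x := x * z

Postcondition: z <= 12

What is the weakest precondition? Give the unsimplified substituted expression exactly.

post: z <= 12
stmt 6: x := x * z  -- replace 0 occurrence(s) of x with (x * z)
  => z <= 12
stmt 5: y := 8 - y  -- replace 0 occurrence(s) of y with (8 - y)
  => z <= 12
stmt 4: z := 5 - z  -- replace 1 occurrence(s) of z with (5 - z)
  => ( 5 - z ) <= 12
stmt 3: y := y - 5  -- replace 0 occurrence(s) of y with (y - 5)
  => ( 5 - z ) <= 12
stmt 2: x := y - z  -- replace 0 occurrence(s) of x with (y - z)
  => ( 5 - z ) <= 12
stmt 1: z := x * 5  -- replace 1 occurrence(s) of z with (x * 5)
  => ( 5 - ( x * 5 ) ) <= 12

Answer: ( 5 - ( x * 5 ) ) <= 12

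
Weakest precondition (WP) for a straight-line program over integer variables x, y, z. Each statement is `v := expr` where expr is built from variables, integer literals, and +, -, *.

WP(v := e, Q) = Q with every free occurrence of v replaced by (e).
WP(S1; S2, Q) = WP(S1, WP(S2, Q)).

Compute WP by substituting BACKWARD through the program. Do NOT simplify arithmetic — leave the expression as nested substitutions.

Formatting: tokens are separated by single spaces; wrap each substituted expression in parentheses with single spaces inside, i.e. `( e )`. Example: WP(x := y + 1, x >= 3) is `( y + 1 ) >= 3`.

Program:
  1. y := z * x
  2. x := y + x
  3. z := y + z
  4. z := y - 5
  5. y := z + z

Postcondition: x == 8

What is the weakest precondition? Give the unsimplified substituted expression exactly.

post: x == 8
stmt 5: y := z + z  -- replace 0 occurrence(s) of y with (z + z)
  => x == 8
stmt 4: z := y - 5  -- replace 0 occurrence(s) of z with (y - 5)
  => x == 8
stmt 3: z := y + z  -- replace 0 occurrence(s) of z with (y + z)
  => x == 8
stmt 2: x := y + x  -- replace 1 occurrence(s) of x with (y + x)
  => ( y + x ) == 8
stmt 1: y := z * x  -- replace 1 occurrence(s) of y with (z * x)
  => ( ( z * x ) + x ) == 8

Answer: ( ( z * x ) + x ) == 8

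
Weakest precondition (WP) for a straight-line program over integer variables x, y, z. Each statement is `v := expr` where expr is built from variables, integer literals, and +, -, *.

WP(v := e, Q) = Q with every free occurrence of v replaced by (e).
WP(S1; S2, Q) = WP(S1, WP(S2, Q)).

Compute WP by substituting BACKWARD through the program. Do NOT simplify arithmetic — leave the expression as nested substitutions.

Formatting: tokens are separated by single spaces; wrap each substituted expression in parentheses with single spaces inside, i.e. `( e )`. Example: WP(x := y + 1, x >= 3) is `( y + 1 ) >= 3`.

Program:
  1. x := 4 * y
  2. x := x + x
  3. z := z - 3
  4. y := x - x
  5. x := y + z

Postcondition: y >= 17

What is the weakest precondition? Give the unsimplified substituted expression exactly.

post: y >= 17
stmt 5: x := y + z  -- replace 0 occurrence(s) of x with (y + z)
  => y >= 17
stmt 4: y := x - x  -- replace 1 occurrence(s) of y with (x - x)
  => ( x - x ) >= 17
stmt 3: z := z - 3  -- replace 0 occurrence(s) of z with (z - 3)
  => ( x - x ) >= 17
stmt 2: x := x + x  -- replace 2 occurrence(s) of x with (x + x)
  => ( ( x + x ) - ( x + x ) ) >= 17
stmt 1: x := 4 * y  -- replace 4 occurrence(s) of x with (4 * y)
  => ( ( ( 4 * y ) + ( 4 * y ) ) - ( ( 4 * y ) + ( 4 * y ) ) ) >= 17

Answer: ( ( ( 4 * y ) + ( 4 * y ) ) - ( ( 4 * y ) + ( 4 * y ) ) ) >= 17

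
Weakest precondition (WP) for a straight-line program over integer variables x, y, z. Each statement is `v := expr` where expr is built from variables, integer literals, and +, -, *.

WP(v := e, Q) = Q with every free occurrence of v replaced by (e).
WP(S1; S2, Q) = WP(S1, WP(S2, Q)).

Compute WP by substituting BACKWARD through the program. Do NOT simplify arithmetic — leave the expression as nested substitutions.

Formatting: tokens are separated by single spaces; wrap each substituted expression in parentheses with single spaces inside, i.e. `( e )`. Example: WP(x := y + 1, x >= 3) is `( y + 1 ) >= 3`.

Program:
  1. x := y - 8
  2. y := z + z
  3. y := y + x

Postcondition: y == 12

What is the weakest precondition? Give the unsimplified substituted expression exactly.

Answer: ( ( z + z ) + ( y - 8 ) ) == 12

Derivation:
post: y == 12
stmt 3: y := y + x  -- replace 1 occurrence(s) of y with (y + x)
  => ( y + x ) == 12
stmt 2: y := z + z  -- replace 1 occurrence(s) of y with (z + z)
  => ( ( z + z ) + x ) == 12
stmt 1: x := y - 8  -- replace 1 occurrence(s) of x with (y - 8)
  => ( ( z + z ) + ( y - 8 ) ) == 12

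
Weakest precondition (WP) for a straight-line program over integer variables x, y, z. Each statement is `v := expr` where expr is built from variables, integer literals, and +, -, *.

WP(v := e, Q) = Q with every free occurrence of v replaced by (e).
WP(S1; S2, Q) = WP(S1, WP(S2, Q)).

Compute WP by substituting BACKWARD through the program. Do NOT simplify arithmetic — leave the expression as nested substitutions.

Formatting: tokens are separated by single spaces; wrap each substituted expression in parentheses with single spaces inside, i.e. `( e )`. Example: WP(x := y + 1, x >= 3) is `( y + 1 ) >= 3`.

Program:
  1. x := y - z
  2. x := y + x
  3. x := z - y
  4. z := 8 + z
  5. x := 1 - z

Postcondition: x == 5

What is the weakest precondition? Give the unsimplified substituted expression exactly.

post: x == 5
stmt 5: x := 1 - z  -- replace 1 occurrence(s) of x with (1 - z)
  => ( 1 - z ) == 5
stmt 4: z := 8 + z  -- replace 1 occurrence(s) of z with (8 + z)
  => ( 1 - ( 8 + z ) ) == 5
stmt 3: x := z - y  -- replace 0 occurrence(s) of x with (z - y)
  => ( 1 - ( 8 + z ) ) == 5
stmt 2: x := y + x  -- replace 0 occurrence(s) of x with (y + x)
  => ( 1 - ( 8 + z ) ) == 5
stmt 1: x := y - z  -- replace 0 occurrence(s) of x with (y - z)
  => ( 1 - ( 8 + z ) ) == 5

Answer: ( 1 - ( 8 + z ) ) == 5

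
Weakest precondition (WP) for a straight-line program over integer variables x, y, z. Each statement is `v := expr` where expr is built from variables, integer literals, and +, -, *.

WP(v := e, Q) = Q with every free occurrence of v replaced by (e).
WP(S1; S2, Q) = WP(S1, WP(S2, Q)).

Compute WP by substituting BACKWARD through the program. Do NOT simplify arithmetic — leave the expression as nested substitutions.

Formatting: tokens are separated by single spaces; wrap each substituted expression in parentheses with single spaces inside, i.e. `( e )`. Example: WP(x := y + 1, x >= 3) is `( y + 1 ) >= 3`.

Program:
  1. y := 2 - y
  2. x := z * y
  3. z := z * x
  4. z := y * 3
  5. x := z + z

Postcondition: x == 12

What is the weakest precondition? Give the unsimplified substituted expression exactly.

post: x == 12
stmt 5: x := z + z  -- replace 1 occurrence(s) of x with (z + z)
  => ( z + z ) == 12
stmt 4: z := y * 3  -- replace 2 occurrence(s) of z with (y * 3)
  => ( ( y * 3 ) + ( y * 3 ) ) == 12
stmt 3: z := z * x  -- replace 0 occurrence(s) of z with (z * x)
  => ( ( y * 3 ) + ( y * 3 ) ) == 12
stmt 2: x := z * y  -- replace 0 occurrence(s) of x with (z * y)
  => ( ( y * 3 ) + ( y * 3 ) ) == 12
stmt 1: y := 2 - y  -- replace 2 occurrence(s) of y with (2 - y)
  => ( ( ( 2 - y ) * 3 ) + ( ( 2 - y ) * 3 ) ) == 12

Answer: ( ( ( 2 - y ) * 3 ) + ( ( 2 - y ) * 3 ) ) == 12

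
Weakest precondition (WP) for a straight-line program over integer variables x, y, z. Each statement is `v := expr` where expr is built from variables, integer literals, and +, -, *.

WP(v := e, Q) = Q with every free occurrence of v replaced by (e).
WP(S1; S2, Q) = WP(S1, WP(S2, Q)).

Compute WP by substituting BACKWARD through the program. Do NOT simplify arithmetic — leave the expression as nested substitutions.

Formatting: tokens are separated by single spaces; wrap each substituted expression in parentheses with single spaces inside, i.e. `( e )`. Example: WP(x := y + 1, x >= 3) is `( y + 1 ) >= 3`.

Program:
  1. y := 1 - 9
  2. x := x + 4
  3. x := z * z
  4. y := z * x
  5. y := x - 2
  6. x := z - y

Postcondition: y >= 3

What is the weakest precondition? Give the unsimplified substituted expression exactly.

Answer: ( ( z * z ) - 2 ) >= 3

Derivation:
post: y >= 3
stmt 6: x := z - y  -- replace 0 occurrence(s) of x with (z - y)
  => y >= 3
stmt 5: y := x - 2  -- replace 1 occurrence(s) of y with (x - 2)
  => ( x - 2 ) >= 3
stmt 4: y := z * x  -- replace 0 occurrence(s) of y with (z * x)
  => ( x - 2 ) >= 3
stmt 3: x := z * z  -- replace 1 occurrence(s) of x with (z * z)
  => ( ( z * z ) - 2 ) >= 3
stmt 2: x := x + 4  -- replace 0 occurrence(s) of x with (x + 4)
  => ( ( z * z ) - 2 ) >= 3
stmt 1: y := 1 - 9  -- replace 0 occurrence(s) of y with (1 - 9)
  => ( ( z * z ) - 2 ) >= 3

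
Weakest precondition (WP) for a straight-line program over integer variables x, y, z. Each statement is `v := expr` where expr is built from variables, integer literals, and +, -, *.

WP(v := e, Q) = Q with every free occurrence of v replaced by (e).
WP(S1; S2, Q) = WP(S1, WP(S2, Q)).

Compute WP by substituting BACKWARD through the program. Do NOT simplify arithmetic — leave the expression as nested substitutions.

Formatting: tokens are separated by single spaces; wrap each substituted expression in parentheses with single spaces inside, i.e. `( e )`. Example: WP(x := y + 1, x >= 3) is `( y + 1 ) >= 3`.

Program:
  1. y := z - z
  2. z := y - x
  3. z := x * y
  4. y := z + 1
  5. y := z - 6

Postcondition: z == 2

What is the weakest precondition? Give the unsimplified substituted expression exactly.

Answer: ( x * ( z - z ) ) == 2

Derivation:
post: z == 2
stmt 5: y := z - 6  -- replace 0 occurrence(s) of y with (z - 6)
  => z == 2
stmt 4: y := z + 1  -- replace 0 occurrence(s) of y with (z + 1)
  => z == 2
stmt 3: z := x * y  -- replace 1 occurrence(s) of z with (x * y)
  => ( x * y ) == 2
stmt 2: z := y - x  -- replace 0 occurrence(s) of z with (y - x)
  => ( x * y ) == 2
stmt 1: y := z - z  -- replace 1 occurrence(s) of y with (z - z)
  => ( x * ( z - z ) ) == 2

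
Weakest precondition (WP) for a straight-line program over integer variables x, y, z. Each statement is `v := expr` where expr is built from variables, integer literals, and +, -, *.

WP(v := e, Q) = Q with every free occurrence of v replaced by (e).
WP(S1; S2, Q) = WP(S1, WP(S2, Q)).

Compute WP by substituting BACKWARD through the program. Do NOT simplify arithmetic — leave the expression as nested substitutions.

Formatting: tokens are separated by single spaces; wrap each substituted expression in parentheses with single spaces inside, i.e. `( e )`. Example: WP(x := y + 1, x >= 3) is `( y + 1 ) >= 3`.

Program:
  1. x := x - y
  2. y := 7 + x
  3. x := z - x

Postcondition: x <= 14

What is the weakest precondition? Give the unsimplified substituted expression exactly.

post: x <= 14
stmt 3: x := z - x  -- replace 1 occurrence(s) of x with (z - x)
  => ( z - x ) <= 14
stmt 2: y := 7 + x  -- replace 0 occurrence(s) of y with (7 + x)
  => ( z - x ) <= 14
stmt 1: x := x - y  -- replace 1 occurrence(s) of x with (x - y)
  => ( z - ( x - y ) ) <= 14

Answer: ( z - ( x - y ) ) <= 14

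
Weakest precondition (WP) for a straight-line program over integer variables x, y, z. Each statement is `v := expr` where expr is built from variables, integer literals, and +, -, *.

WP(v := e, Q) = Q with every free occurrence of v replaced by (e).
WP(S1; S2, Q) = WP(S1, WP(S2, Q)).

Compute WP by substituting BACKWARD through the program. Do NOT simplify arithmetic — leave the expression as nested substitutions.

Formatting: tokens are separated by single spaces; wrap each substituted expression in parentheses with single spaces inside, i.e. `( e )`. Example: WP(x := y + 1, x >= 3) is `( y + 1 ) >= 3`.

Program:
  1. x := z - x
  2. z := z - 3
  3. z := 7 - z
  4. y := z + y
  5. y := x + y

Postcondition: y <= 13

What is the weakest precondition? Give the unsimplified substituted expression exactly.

post: y <= 13
stmt 5: y := x + y  -- replace 1 occurrence(s) of y with (x + y)
  => ( x + y ) <= 13
stmt 4: y := z + y  -- replace 1 occurrence(s) of y with (z + y)
  => ( x + ( z + y ) ) <= 13
stmt 3: z := 7 - z  -- replace 1 occurrence(s) of z with (7 - z)
  => ( x + ( ( 7 - z ) + y ) ) <= 13
stmt 2: z := z - 3  -- replace 1 occurrence(s) of z with (z - 3)
  => ( x + ( ( 7 - ( z - 3 ) ) + y ) ) <= 13
stmt 1: x := z - x  -- replace 1 occurrence(s) of x with (z - x)
  => ( ( z - x ) + ( ( 7 - ( z - 3 ) ) + y ) ) <= 13

Answer: ( ( z - x ) + ( ( 7 - ( z - 3 ) ) + y ) ) <= 13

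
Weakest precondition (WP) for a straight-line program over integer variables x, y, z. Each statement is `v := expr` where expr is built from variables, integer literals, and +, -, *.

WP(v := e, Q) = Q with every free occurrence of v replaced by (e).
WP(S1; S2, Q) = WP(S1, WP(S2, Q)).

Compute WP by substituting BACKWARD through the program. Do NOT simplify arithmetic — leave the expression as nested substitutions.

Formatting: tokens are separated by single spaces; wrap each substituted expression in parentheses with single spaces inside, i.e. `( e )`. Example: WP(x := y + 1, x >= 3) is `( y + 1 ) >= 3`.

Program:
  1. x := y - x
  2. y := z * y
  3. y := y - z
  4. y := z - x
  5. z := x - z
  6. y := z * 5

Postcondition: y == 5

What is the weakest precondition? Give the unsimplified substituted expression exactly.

Answer: ( ( ( y - x ) - z ) * 5 ) == 5

Derivation:
post: y == 5
stmt 6: y := z * 5  -- replace 1 occurrence(s) of y with (z * 5)
  => ( z * 5 ) == 5
stmt 5: z := x - z  -- replace 1 occurrence(s) of z with (x - z)
  => ( ( x - z ) * 5 ) == 5
stmt 4: y := z - x  -- replace 0 occurrence(s) of y with (z - x)
  => ( ( x - z ) * 5 ) == 5
stmt 3: y := y - z  -- replace 0 occurrence(s) of y with (y - z)
  => ( ( x - z ) * 5 ) == 5
stmt 2: y := z * y  -- replace 0 occurrence(s) of y with (z * y)
  => ( ( x - z ) * 5 ) == 5
stmt 1: x := y - x  -- replace 1 occurrence(s) of x with (y - x)
  => ( ( ( y - x ) - z ) * 5 ) == 5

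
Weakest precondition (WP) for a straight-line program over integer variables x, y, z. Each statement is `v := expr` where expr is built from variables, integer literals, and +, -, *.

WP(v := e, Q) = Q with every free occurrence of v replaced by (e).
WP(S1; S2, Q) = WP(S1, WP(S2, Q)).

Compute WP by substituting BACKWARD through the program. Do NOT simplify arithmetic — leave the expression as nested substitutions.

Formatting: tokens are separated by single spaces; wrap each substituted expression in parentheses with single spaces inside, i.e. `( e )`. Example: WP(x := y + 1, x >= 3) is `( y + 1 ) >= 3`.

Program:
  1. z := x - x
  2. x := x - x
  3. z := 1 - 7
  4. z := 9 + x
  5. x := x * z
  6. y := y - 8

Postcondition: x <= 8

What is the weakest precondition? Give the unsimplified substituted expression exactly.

post: x <= 8
stmt 6: y := y - 8  -- replace 0 occurrence(s) of y with (y - 8)
  => x <= 8
stmt 5: x := x * z  -- replace 1 occurrence(s) of x with (x * z)
  => ( x * z ) <= 8
stmt 4: z := 9 + x  -- replace 1 occurrence(s) of z with (9 + x)
  => ( x * ( 9 + x ) ) <= 8
stmt 3: z := 1 - 7  -- replace 0 occurrence(s) of z with (1 - 7)
  => ( x * ( 9 + x ) ) <= 8
stmt 2: x := x - x  -- replace 2 occurrence(s) of x with (x - x)
  => ( ( x - x ) * ( 9 + ( x - x ) ) ) <= 8
stmt 1: z := x - x  -- replace 0 occurrence(s) of z with (x - x)
  => ( ( x - x ) * ( 9 + ( x - x ) ) ) <= 8

Answer: ( ( x - x ) * ( 9 + ( x - x ) ) ) <= 8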